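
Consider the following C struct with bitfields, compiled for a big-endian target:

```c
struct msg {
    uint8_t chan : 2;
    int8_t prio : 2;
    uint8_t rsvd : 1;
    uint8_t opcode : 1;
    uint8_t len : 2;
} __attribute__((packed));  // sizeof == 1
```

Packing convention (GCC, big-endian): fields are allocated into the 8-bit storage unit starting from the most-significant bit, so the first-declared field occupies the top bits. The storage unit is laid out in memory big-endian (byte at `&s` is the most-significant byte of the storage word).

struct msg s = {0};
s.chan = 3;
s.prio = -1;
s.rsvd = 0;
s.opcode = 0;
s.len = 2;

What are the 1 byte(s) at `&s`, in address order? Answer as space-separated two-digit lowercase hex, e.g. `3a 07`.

chan:2 = 3 → 0x3 << 6 → word 0xc0
prio:2 = -1 → 0x3 << 4 → word 0xf0
rsvd:1 = 0 → 0x0 << 3 → word 0xf0
opcode:1 = 0 → 0x0 << 2 → word 0xf0
len:2 = 2 → 0x2 << 0 → word 0xf2
word = 0xf2 → big-endian bytes:
  [0]=0xf2

f2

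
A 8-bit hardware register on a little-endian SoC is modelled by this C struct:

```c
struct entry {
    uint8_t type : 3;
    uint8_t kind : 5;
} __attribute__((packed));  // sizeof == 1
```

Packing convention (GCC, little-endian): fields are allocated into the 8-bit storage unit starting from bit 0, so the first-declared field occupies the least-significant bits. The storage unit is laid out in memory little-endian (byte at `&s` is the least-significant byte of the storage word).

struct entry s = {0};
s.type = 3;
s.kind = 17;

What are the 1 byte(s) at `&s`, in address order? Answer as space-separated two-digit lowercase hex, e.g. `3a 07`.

8b

type:3 = 3 → 0x3 << 0 → word 0x03
kind:5 = 17 → 0x11 << 3 → word 0x8b
word = 0x8b → little-endian bytes:
  [0]=0x8b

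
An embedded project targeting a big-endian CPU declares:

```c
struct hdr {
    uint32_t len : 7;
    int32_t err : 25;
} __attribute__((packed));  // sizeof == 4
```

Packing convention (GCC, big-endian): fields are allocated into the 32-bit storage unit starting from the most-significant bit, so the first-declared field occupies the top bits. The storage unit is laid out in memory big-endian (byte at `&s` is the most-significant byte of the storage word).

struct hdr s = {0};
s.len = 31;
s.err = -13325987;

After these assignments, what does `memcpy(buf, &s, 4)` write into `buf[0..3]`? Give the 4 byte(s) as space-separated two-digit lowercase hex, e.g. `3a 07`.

3f 34 a9 5d

[25+:7] len=31 & 0x7f = 0x1f; word=0x3e000000
[0+:25] err=-13325987 & 0x1ffffff = 0x134a95d; word=0x3f34a95d
word = 0x3f34a95d → big-endian bytes:
  [0]=0x3f  [1]=0x34  [2]=0xa9  [3]=0x5d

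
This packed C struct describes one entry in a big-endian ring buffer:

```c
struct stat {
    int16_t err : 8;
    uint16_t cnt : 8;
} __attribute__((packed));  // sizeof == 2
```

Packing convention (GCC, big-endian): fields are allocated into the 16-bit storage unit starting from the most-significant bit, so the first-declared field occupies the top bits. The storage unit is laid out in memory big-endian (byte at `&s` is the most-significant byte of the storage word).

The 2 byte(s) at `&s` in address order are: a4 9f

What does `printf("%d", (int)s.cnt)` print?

159

[0]=0xa4 [1]=0x9f (big-endian) → word 0xa49f
err:8 @ bit 8 → (0xa49f>>8)&0xff = 0xa4
cnt:8 @ bit 0 → (0xa49f>>0)&0xff = 0x9f  ←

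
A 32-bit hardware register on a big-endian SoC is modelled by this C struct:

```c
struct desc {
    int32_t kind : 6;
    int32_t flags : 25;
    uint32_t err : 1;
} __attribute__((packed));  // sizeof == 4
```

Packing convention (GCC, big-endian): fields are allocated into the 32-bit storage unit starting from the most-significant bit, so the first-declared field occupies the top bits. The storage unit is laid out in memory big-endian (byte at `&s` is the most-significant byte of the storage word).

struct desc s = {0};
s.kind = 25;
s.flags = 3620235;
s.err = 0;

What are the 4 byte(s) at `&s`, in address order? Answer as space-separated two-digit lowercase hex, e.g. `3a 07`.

kind:6 = 25 → 0x19 << 26 → word 0x64000000
flags:25 = 3620235 → 0x373d8b << 1 → word 0x646e7b16
err:1 = 0 → 0x0 << 0 → word 0x646e7b16
word = 0x646e7b16 → big-endian bytes:
  [0]=0x64  [1]=0x6e  [2]=0x7b  [3]=0x16

64 6e 7b 16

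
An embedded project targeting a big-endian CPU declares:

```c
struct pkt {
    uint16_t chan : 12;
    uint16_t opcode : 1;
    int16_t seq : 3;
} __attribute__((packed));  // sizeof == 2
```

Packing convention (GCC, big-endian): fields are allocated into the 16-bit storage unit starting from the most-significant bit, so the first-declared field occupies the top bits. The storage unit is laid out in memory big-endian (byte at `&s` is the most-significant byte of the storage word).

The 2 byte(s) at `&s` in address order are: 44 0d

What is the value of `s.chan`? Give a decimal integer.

[0]=0x44 [1]=0x0d (big-endian) → word 0x440d
chan [4+:12] = (word>>4) & 0xfff = 1088  ←
opcode [3+:1] = (word>>3) & 0x1 = 1
seq [0+:3] = (word>>0) & 0x7 = 5

1088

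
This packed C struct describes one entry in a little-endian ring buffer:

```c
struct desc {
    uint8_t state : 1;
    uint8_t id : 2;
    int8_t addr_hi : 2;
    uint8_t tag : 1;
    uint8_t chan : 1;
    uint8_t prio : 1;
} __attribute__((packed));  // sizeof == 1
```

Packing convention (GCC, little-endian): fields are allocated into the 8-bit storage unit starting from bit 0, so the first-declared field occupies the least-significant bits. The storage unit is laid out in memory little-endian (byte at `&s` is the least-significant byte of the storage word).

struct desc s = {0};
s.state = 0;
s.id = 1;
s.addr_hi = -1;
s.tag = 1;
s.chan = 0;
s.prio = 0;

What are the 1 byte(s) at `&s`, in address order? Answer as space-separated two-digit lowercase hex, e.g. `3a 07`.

3a

state:1 = 0 → 0x0 << 0 → word 0x00
id:2 = 1 → 0x1 << 1 → word 0x02
addr_hi:2 = -1 → 0x3 << 3 → word 0x1a
tag:1 = 1 → 0x1 << 5 → word 0x3a
chan:1 = 0 → 0x0 << 6 → word 0x3a
prio:1 = 0 → 0x0 << 7 → word 0x3a
word = 0x3a → little-endian bytes:
  [0]=0x3a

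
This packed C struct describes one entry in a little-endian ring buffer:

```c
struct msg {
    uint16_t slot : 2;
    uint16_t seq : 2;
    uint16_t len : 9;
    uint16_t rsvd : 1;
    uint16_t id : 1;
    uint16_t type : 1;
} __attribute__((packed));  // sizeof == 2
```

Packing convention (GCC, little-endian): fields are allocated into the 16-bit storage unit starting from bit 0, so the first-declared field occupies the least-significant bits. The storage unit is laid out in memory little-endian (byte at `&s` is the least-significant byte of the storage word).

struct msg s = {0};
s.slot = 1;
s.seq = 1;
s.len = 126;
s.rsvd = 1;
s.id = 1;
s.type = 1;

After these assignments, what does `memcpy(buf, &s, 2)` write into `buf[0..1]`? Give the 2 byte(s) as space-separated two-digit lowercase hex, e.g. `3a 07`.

e5 e7

slot (2b) val=1 bits=0x1 at bit 0: 0x0001
seq (2b) val=1 bits=0x1 at bit 2: 0x0005
len (9b) val=126 bits=0x7e at bit 4: 0x07e5
rsvd (1b) val=1 bits=0x1 at bit 13: 0x27e5
id (1b) val=1 bits=0x1 at bit 14: 0x67e5
type (1b) val=1 bits=0x1 at bit 15: 0xe7e5
word = 0xe7e5 → little-endian bytes:
  [0]=0xe5  [1]=0xe7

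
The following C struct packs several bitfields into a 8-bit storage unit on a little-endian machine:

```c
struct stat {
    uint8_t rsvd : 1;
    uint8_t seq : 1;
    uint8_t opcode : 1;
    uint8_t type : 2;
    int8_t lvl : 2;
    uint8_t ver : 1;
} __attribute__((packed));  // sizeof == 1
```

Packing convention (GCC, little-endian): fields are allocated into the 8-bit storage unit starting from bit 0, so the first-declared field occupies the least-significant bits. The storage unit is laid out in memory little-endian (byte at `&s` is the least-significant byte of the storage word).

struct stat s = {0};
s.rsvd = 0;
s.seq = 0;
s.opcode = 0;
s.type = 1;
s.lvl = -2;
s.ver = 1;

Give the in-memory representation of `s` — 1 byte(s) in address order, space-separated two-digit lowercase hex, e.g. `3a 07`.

c8

[0+:1] rsvd=0 & 0x1 = 0x0; word=0x00
[1+:1] seq=0 & 0x1 = 0x0; word=0x00
[2+:1] opcode=0 & 0x1 = 0x0; word=0x00
[3+:2] type=1 & 0x3 = 0x1; word=0x08
[5+:2] lvl=-2 & 0x3 = 0x2; word=0x48
[7+:1] ver=1 & 0x1 = 0x1; word=0xc8
word = 0xc8 → little-endian bytes:
  [0]=0xc8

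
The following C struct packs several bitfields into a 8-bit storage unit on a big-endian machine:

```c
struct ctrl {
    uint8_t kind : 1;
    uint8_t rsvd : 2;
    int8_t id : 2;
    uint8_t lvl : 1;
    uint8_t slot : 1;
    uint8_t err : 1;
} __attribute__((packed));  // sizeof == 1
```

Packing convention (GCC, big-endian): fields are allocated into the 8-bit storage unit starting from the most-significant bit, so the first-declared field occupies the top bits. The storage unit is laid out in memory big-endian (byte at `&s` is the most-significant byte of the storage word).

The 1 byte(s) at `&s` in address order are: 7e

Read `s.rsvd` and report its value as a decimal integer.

3

[0]=0x7e (big-endian) → word 0x7e
kind [7+:1] = (word>>7) & 0x1 = 0
rsvd [5+:2] = (word>>5) & 0x3 = 3  ←
id [3+:2] = (word>>3) & 0x3 = 3
lvl [2+:1] = (word>>2) & 0x1 = 1
slot [1+:1] = (word>>1) & 0x1 = 1
err [0+:1] = (word>>0) & 0x1 = 0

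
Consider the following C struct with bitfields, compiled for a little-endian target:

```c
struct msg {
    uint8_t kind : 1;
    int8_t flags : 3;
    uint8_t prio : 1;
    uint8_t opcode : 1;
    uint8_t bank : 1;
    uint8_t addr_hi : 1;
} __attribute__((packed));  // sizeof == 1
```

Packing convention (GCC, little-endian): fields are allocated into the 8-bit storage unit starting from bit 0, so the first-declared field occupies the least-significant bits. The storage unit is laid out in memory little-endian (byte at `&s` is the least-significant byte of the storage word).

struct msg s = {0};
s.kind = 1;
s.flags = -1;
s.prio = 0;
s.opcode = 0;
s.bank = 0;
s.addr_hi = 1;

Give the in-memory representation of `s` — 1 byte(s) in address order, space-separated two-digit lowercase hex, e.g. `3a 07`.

8f

kind (1b) val=1 bits=0x1 at bit 0: 0x01
flags (3b) val=-1 bits=0x7 at bit 1: 0x0f
prio (1b) val=0 bits=0x0 at bit 4: 0x0f
opcode (1b) val=0 bits=0x0 at bit 5: 0x0f
bank (1b) val=0 bits=0x0 at bit 6: 0x0f
addr_hi (1b) val=1 bits=0x1 at bit 7: 0x8f
word = 0x8f → little-endian bytes:
  [0]=0x8f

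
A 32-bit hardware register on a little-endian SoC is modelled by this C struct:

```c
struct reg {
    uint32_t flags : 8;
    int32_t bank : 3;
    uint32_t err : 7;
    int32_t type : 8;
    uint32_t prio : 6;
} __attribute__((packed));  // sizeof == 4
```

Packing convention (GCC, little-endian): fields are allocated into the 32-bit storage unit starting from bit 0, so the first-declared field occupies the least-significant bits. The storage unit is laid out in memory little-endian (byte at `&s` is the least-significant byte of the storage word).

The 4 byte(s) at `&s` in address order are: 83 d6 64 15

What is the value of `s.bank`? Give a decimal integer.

[0]=0x83 [1]=0xd6 [2]=0x64 [3]=0x15 (little-endian) → word 0x1564d683
flags [0+:8] = (word>>0) & 0xff = 131
bank [8+:3] = (word>>8) & 0x7 = 6  ←
err [11+:7] = (word>>11) & 0x7f = 26
type [18+:8] = (word>>18) & 0xff = 89
prio [26+:6] = (word>>26) & 0x3f = 5
bank signed 3b, MSB=1: 6 - 8 = -2

-2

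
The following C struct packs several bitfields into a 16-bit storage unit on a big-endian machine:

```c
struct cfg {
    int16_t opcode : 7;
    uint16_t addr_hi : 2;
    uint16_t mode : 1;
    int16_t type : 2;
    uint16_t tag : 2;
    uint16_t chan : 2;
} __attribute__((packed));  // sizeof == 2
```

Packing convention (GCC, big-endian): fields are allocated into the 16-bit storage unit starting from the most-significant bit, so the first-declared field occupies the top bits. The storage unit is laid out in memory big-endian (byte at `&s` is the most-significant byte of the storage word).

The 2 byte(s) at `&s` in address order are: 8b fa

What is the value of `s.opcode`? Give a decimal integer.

-59

[0]=0x8b [1]=0xfa (big-endian) → word 0x8bfa
opcode [9+:7] = (word>>9) & 0x7f = 69  ←
addr_hi [7+:2] = (word>>7) & 0x3 = 3
mode [6+:1] = (word>>6) & 0x1 = 1
type [4+:2] = (word>>4) & 0x3 = 3
tag [2+:2] = (word>>2) & 0x3 = 2
chan [0+:2] = (word>>0) & 0x3 = 2
opcode signed 7b, MSB=1: 69 - 128 = -59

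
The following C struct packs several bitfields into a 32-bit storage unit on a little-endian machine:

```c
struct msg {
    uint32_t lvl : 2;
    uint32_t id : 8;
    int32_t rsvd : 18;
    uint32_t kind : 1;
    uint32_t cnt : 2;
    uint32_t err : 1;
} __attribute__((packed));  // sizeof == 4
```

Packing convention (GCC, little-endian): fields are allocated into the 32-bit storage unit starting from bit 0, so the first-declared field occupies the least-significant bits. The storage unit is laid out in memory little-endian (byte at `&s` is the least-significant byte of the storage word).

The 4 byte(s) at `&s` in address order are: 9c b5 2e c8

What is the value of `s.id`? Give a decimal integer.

103

[0]=0x9c [1]=0xb5 [2]=0x2e [3]=0xc8 (little-endian) → word 0xc82eb59c
lvl:2 @ bit 0 → (0xc82eb59c>>0)&0x3 = 0x0
id:8 @ bit 2 → (0xc82eb59c>>2)&0xff = 0x67  ←
rsvd:18 @ bit 10 → (0xc82eb59c>>10)&0x3ffff = 0x20bad
kind:1 @ bit 28 → (0xc82eb59c>>28)&0x1 = 0x0
cnt:2 @ bit 29 → (0xc82eb59c>>29)&0x3 = 0x2
err:1 @ bit 31 → (0xc82eb59c>>31)&0x1 = 0x1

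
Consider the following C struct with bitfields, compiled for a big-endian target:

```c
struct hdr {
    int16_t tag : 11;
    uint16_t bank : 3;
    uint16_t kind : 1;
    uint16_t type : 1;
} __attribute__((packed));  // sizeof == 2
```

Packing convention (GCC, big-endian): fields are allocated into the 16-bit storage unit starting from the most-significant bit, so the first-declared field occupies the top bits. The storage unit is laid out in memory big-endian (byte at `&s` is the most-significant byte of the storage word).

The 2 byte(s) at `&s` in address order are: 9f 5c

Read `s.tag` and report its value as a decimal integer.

[0]=0x9f [1]=0x5c (big-endian) → word 0x9f5c
tag [5+:11] = (word>>5) & 0x7ff = 1274  ←
bank [2+:3] = (word>>2) & 0x7 = 7
kind [1+:1] = (word>>1) & 0x1 = 0
type [0+:1] = (word>>0) & 0x1 = 0
tag signed 11b, MSB=1: 1274 - 2048 = -774

-774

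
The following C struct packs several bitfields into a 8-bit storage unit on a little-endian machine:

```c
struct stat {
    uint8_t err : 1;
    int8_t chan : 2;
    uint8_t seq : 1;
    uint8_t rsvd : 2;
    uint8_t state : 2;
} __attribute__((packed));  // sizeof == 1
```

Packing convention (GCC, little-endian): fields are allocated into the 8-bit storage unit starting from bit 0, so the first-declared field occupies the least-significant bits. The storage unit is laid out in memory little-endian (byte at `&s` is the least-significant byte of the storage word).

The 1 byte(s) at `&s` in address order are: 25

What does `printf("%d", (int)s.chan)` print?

[0]=0x25 (little-endian) → word 0x25
err [0+:1] = (word>>0) & 0x1 = 1
chan [1+:2] = (word>>1) & 0x3 = 2  ←
seq [3+:1] = (word>>3) & 0x1 = 0
rsvd [4+:2] = (word>>4) & 0x3 = 2
state [6+:2] = (word>>6) & 0x3 = 0
chan signed 2b, MSB=1: 2 - 4 = -2

-2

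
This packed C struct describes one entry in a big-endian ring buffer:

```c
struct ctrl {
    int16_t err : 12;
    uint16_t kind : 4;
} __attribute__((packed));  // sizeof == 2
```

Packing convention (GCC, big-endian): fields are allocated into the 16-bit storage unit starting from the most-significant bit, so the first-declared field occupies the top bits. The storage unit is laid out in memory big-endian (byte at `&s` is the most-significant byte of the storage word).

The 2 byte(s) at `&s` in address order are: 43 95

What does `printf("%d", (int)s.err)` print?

1081

[0]=0x43 [1]=0x95 (big-endian) → word 0x4395
err:12 @ bit 4 → (0x4395>>4)&0xfff = 0x439  ←
kind:4 @ bit 0 → (0x4395>>0)&0xf = 0x5
err signed 12b, MSB=0: value = 1081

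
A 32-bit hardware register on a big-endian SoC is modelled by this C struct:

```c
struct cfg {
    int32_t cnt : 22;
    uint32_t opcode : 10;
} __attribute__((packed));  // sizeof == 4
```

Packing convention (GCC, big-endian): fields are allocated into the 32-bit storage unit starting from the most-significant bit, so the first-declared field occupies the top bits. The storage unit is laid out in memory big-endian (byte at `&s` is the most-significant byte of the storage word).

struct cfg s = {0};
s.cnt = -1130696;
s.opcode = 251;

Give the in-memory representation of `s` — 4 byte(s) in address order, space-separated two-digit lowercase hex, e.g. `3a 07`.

cnt:22 = -1130696 → 0x2ebf38 << 10 → word 0xbafce000
opcode:10 = 251 → 0xfb << 0 → word 0xbafce0fb
word = 0xbafce0fb → big-endian bytes:
  [0]=0xba  [1]=0xfc  [2]=0xe0  [3]=0xfb

ba fc e0 fb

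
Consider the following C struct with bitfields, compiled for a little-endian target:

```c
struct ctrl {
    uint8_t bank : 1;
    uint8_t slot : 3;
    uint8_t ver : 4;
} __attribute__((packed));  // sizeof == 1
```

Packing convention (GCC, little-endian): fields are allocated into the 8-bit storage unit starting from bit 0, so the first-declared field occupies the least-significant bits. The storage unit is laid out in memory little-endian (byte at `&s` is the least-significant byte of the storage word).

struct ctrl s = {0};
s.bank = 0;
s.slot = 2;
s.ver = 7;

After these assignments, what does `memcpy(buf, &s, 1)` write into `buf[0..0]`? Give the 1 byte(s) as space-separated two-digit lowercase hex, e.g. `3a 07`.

74

bank:1 = 0 → 0x0 << 0 → word 0x00
slot:3 = 2 → 0x2 << 1 → word 0x04
ver:4 = 7 → 0x7 << 4 → word 0x74
word = 0x74 → little-endian bytes:
  [0]=0x74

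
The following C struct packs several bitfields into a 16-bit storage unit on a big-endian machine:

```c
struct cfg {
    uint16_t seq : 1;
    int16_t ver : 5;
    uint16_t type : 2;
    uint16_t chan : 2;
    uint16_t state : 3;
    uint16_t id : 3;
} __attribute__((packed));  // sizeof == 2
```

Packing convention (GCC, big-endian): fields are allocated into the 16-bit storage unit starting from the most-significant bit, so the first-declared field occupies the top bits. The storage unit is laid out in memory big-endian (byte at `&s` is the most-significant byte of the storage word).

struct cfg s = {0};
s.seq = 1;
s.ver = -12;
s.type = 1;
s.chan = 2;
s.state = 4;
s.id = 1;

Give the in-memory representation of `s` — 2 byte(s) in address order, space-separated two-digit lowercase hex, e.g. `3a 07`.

[15+:1] seq=1 & 0x1 = 0x1; word=0x8000
[10+:5] ver=-12 & 0x1f = 0x14; word=0xd000
[8+:2] type=1 & 0x3 = 0x1; word=0xd100
[6+:2] chan=2 & 0x3 = 0x2; word=0xd180
[3+:3] state=4 & 0x7 = 0x4; word=0xd1a0
[0+:3] id=1 & 0x7 = 0x1; word=0xd1a1
word = 0xd1a1 → big-endian bytes:
  [0]=0xd1  [1]=0xa1

d1 a1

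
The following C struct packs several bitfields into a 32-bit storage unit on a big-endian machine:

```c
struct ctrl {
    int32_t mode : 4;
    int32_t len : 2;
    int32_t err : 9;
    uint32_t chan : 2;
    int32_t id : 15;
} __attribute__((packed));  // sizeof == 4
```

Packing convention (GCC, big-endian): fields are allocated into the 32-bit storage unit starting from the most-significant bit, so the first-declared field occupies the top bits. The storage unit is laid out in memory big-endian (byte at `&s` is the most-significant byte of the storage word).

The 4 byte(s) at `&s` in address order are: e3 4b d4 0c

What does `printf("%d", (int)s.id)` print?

-11252

[0]=0xe3 [1]=0x4b [2]=0xd4 [3]=0x0c (big-endian) → word 0xe34bd40c
mode:4 @ bit 28 → (0xe34bd40c>>28)&0xf = 0xe
len:2 @ bit 26 → (0xe34bd40c>>26)&0x3 = 0x0
err:9 @ bit 17 → (0xe34bd40c>>17)&0x1ff = 0x1a5
chan:2 @ bit 15 → (0xe34bd40c>>15)&0x3 = 0x3
id:15 @ bit 0 → (0xe34bd40c>>0)&0x7fff = 0x540c  ←
id signed 15b, MSB=1: 21516 - 32768 = -11252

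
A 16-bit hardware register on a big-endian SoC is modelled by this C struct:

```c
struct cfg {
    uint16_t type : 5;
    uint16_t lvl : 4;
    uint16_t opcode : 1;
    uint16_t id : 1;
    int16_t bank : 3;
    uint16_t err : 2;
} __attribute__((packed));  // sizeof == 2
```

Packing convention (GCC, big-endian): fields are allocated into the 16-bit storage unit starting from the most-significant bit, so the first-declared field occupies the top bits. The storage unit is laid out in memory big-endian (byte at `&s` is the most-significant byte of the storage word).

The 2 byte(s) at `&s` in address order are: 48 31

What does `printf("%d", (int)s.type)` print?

9

[0]=0x48 [1]=0x31 (big-endian) → word 0x4831
type [11+:5] = (word>>11) & 0x1f = 9  ←
lvl [7+:4] = (word>>7) & 0xf = 0
opcode [6+:1] = (word>>6) & 0x1 = 0
id [5+:1] = (word>>5) & 0x1 = 1
bank [2+:3] = (word>>2) & 0x7 = 4
err [0+:2] = (word>>0) & 0x3 = 1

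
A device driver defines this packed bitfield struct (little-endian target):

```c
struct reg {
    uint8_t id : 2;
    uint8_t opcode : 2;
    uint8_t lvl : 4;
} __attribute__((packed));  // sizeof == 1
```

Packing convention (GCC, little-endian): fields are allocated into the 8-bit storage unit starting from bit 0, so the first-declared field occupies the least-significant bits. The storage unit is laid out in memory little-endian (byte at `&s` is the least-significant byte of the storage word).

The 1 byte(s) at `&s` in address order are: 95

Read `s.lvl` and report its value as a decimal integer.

[0]=0x95 (little-endian) → word 0x95
id:2 @ bit 0 → (0x95>>0)&0x3 = 0x1
opcode:2 @ bit 2 → (0x95>>2)&0x3 = 0x1
lvl:4 @ bit 4 → (0x95>>4)&0xf = 0x9  ←

9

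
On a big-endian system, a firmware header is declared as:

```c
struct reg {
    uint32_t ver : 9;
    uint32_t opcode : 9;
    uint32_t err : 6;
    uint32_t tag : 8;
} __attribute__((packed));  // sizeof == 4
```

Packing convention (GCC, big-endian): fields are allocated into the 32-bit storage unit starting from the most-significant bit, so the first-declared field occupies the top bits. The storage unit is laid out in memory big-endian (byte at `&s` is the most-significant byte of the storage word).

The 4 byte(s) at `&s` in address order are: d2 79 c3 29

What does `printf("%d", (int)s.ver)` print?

420

[0]=0xd2 [1]=0x79 [2]=0xc3 [3]=0x29 (big-endian) → word 0xd279c329
ver:9 @ bit 23 → (0xd279c329>>23)&0x1ff = 0x1a4  ←
opcode:9 @ bit 14 → (0xd279c329>>14)&0x1ff = 0x1e7
err:6 @ bit 8 → (0xd279c329>>8)&0x3f = 0x3
tag:8 @ bit 0 → (0xd279c329>>0)&0xff = 0x29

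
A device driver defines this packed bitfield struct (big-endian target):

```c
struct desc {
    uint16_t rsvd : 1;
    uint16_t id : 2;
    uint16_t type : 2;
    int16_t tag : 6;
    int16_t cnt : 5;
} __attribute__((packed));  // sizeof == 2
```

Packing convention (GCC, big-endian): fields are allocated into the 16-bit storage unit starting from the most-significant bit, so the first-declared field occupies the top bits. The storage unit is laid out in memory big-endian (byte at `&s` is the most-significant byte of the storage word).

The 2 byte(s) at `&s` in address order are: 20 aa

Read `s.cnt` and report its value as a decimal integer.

10

[0]=0x20 [1]=0xaa (big-endian) → word 0x20aa
rsvd:1 @ bit 15 → (0x20aa>>15)&0x1 = 0x0
id:2 @ bit 13 → (0x20aa>>13)&0x3 = 0x1
type:2 @ bit 11 → (0x20aa>>11)&0x3 = 0x0
tag:6 @ bit 5 → (0x20aa>>5)&0x3f = 0x5
cnt:5 @ bit 0 → (0x20aa>>0)&0x1f = 0xa  ←
cnt signed 5b, MSB=0: value = 10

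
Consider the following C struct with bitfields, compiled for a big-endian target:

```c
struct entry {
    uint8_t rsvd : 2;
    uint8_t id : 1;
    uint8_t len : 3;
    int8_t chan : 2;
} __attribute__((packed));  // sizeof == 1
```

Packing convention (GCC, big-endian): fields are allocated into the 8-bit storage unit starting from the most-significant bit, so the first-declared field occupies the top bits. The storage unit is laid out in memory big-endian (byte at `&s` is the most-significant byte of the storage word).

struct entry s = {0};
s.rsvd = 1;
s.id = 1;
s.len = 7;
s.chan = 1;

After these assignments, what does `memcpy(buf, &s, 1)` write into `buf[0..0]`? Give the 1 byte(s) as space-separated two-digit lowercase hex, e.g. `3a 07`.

[6+:2] rsvd=1 & 0x3 = 0x1; word=0x40
[5+:1] id=1 & 0x1 = 0x1; word=0x60
[2+:3] len=7 & 0x7 = 0x7; word=0x7c
[0+:2] chan=1 & 0x3 = 0x1; word=0x7d
word = 0x7d → big-endian bytes:
  [0]=0x7d

7d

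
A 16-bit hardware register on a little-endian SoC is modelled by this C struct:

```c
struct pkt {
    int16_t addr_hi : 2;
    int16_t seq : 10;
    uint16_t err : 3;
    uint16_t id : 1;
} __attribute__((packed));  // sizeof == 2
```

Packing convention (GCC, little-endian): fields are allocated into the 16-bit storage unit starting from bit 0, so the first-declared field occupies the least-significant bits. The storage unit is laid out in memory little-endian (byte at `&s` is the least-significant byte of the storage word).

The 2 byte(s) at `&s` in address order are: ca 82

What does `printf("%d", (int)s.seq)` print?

178

[0]=0xca [1]=0x82 (little-endian) → word 0x82ca
addr_hi:2 @ bit 0 → (0x82ca>>0)&0x3 = 0x2
seq:10 @ bit 2 → (0x82ca>>2)&0x3ff = 0xb2  ←
err:3 @ bit 12 → (0x82ca>>12)&0x7 = 0x0
id:1 @ bit 15 → (0x82ca>>15)&0x1 = 0x1
seq signed 10b, MSB=0: value = 178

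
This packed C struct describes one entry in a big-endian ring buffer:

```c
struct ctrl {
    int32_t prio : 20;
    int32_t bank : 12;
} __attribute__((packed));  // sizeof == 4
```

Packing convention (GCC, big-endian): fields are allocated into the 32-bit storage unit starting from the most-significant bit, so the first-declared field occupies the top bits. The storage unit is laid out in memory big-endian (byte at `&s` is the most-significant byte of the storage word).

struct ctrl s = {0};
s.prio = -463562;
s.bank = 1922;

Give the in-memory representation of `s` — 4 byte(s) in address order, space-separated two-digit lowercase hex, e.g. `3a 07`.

prio:20 = -463562 → 0x8ed36 << 12 → word 0x8ed36000
bank:12 = 1922 → 0x782 << 0 → word 0x8ed36782
word = 0x8ed36782 → big-endian bytes:
  [0]=0x8e  [1]=0xd3  [2]=0x67  [3]=0x82

8e d3 67 82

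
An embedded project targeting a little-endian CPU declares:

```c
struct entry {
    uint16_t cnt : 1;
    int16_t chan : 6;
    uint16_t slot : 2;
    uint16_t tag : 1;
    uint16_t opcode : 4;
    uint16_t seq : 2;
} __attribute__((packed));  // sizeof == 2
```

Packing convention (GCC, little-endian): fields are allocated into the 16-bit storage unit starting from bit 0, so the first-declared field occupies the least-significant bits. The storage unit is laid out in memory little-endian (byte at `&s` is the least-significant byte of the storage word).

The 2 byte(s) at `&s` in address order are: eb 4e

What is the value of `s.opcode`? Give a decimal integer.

3

[0]=0xeb [1]=0x4e (little-endian) → word 0x4eeb
cnt [0+:1] = (word>>0) & 0x1 = 1
chan [1+:6] = (word>>1) & 0x3f = 53
slot [7+:2] = (word>>7) & 0x3 = 1
tag [9+:1] = (word>>9) & 0x1 = 1
opcode [10+:4] = (word>>10) & 0xf = 3  ←
seq [14+:2] = (word>>14) & 0x3 = 1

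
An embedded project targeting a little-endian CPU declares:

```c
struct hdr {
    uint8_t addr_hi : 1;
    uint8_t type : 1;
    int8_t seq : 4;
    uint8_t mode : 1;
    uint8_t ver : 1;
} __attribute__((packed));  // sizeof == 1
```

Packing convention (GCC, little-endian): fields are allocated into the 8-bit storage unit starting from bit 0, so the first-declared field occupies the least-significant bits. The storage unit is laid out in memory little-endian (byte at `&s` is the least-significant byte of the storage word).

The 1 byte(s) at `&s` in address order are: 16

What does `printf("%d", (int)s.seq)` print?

5

[0]=0x16 (little-endian) → word 0x16
addr_hi [0+:1] = (word>>0) & 0x1 = 0
type [1+:1] = (word>>1) & 0x1 = 1
seq [2+:4] = (word>>2) & 0xf = 5  ←
mode [6+:1] = (word>>6) & 0x1 = 0
ver [7+:1] = (word>>7) & 0x1 = 0
seq signed 4b, MSB=0: value = 5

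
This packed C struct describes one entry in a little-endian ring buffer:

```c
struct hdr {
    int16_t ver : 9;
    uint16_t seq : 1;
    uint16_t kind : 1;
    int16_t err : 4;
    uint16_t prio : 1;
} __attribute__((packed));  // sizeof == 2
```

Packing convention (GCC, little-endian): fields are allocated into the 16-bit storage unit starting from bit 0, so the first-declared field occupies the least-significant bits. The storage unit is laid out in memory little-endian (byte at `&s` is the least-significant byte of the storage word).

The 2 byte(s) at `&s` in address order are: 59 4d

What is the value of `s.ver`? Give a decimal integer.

[0]=0x59 [1]=0x4d (little-endian) → word 0x4d59
ver [0+:9] = (word>>0) & 0x1ff = 345  ←
seq [9+:1] = (word>>9) & 0x1 = 0
kind [10+:1] = (word>>10) & 0x1 = 1
err [11+:4] = (word>>11) & 0xf = 9
prio [15+:1] = (word>>15) & 0x1 = 0
ver signed 9b, MSB=1: 345 - 512 = -167

-167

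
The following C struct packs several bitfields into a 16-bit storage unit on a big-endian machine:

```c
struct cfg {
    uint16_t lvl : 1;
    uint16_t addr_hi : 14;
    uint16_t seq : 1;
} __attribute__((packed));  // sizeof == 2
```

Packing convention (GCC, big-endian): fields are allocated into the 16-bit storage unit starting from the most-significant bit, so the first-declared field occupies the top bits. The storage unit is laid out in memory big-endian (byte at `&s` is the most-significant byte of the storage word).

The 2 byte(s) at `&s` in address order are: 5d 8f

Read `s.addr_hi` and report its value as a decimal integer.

[0]=0x5d [1]=0x8f (big-endian) → word 0x5d8f
lvl [15+:1] = (word>>15) & 0x1 = 0
addr_hi [1+:14] = (word>>1) & 0x3fff = 11975  ←
seq [0+:1] = (word>>0) & 0x1 = 1

11975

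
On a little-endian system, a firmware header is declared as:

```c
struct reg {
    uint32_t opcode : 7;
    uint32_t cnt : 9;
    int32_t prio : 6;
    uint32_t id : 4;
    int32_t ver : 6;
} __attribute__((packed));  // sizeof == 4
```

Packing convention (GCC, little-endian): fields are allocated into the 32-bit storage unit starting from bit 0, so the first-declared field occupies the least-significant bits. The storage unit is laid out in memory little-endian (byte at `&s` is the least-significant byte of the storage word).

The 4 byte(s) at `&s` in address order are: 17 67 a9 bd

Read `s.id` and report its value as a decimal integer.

6

[0]=0x17 [1]=0x67 [2]=0xa9 [3]=0xbd (little-endian) → word 0xbda96717
opcode [0+:7] = (word>>0) & 0x7f = 23
cnt [7+:9] = (word>>7) & 0x1ff = 206
prio [16+:6] = (word>>16) & 0x3f = 41
id [22+:4] = (word>>22) & 0xf = 6  ←
ver [26+:6] = (word>>26) & 0x3f = 47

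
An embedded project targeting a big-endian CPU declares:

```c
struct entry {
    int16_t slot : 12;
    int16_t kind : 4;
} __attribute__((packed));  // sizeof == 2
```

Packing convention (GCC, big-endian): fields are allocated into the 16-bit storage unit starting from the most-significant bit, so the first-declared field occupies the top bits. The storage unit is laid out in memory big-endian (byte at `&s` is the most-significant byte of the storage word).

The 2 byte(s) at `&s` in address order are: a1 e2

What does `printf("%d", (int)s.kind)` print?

[0]=0xa1 [1]=0xe2 (big-endian) → word 0xa1e2
slot [4+:12] = (word>>4) & 0xfff = 2590
kind [0+:4] = (word>>0) & 0xf = 2  ←
kind signed 4b, MSB=0: value = 2

2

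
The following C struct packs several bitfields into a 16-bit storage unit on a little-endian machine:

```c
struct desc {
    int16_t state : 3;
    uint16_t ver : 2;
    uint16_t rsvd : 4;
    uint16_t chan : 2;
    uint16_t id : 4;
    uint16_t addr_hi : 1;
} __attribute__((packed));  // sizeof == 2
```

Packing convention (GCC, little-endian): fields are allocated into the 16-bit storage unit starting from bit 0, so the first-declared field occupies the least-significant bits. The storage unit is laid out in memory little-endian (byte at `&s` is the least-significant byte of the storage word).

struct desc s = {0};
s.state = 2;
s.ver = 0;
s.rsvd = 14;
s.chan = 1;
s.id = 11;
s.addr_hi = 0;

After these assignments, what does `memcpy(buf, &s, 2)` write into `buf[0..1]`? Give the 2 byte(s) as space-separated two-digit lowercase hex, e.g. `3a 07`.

state:3 = 2 → 0x2 << 0 → word 0x0002
ver:2 = 0 → 0x0 << 3 → word 0x0002
rsvd:4 = 14 → 0xe << 5 → word 0x01c2
chan:2 = 1 → 0x1 << 9 → word 0x03c2
id:4 = 11 → 0xb << 11 → word 0x5bc2
addr_hi:1 = 0 → 0x0 << 15 → word 0x5bc2
word = 0x5bc2 → little-endian bytes:
  [0]=0xc2  [1]=0x5b

c2 5b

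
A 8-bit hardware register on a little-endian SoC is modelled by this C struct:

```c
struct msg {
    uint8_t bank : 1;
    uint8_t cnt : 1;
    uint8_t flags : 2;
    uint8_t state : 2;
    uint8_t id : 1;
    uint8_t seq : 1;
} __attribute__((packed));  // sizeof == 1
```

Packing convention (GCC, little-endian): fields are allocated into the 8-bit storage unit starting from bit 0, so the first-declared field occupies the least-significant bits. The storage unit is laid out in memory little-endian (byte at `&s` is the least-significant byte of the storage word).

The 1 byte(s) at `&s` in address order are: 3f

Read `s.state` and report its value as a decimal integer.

[0]=0x3f (little-endian) → word 0x3f
bank [0+:1] = (word>>0) & 0x1 = 1
cnt [1+:1] = (word>>1) & 0x1 = 1
flags [2+:2] = (word>>2) & 0x3 = 3
state [4+:2] = (word>>4) & 0x3 = 3  ←
id [6+:1] = (word>>6) & 0x1 = 0
seq [7+:1] = (word>>7) & 0x1 = 0

3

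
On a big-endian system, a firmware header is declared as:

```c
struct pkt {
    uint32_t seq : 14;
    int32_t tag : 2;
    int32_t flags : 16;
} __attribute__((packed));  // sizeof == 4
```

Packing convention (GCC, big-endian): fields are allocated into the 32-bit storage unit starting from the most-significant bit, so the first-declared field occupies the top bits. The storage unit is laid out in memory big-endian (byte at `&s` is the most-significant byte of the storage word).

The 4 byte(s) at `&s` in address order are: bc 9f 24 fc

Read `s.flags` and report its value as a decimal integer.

9468

[0]=0xbc [1]=0x9f [2]=0x24 [3]=0xfc (big-endian) → word 0xbc9f24fc
seq:14 @ bit 18 → (0xbc9f24fc>>18)&0x3fff = 0x2f27
tag:2 @ bit 16 → (0xbc9f24fc>>16)&0x3 = 0x3
flags:16 @ bit 0 → (0xbc9f24fc>>0)&0xffff = 0x24fc  ←
flags signed 16b, MSB=0: value = 9468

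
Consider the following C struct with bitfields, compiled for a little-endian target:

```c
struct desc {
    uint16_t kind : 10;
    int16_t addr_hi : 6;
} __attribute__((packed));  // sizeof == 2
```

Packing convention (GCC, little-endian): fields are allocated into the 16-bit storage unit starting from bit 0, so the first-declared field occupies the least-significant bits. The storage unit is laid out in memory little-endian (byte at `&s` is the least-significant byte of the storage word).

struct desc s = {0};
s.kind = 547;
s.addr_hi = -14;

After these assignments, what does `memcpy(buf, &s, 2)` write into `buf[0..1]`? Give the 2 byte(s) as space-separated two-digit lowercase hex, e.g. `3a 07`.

23 ca

kind (10b) val=547 bits=0x223 at bit 0: 0x0223
addr_hi (6b) val=-14 bits=0x32 at bit 10: 0xca23
word = 0xca23 → little-endian bytes:
  [0]=0x23  [1]=0xca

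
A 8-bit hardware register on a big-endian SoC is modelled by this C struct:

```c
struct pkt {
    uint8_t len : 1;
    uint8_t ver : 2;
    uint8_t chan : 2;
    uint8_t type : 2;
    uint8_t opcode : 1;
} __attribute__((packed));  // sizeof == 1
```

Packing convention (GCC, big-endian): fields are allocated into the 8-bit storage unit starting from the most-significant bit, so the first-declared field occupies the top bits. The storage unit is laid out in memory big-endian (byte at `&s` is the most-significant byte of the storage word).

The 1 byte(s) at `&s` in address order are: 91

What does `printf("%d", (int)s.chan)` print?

2

[0]=0x91 (big-endian) → word 0x91
len [7+:1] = (word>>7) & 0x1 = 1
ver [5+:2] = (word>>5) & 0x3 = 0
chan [3+:2] = (word>>3) & 0x3 = 2  ←
type [1+:2] = (word>>1) & 0x3 = 0
opcode [0+:1] = (word>>0) & 0x1 = 1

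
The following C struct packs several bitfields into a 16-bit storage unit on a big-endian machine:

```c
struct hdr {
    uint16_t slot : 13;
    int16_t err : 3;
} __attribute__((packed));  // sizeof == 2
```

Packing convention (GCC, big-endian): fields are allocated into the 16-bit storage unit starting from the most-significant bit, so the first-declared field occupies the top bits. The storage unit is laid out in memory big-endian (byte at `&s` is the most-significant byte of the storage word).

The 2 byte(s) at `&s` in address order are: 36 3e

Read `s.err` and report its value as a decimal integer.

[0]=0x36 [1]=0x3e (big-endian) → word 0x363e
slot:13 @ bit 3 → (0x363e>>3)&0x1fff = 0x6c7
err:3 @ bit 0 → (0x363e>>0)&0x7 = 0x6  ←
err signed 3b, MSB=1: 6 - 8 = -2

-2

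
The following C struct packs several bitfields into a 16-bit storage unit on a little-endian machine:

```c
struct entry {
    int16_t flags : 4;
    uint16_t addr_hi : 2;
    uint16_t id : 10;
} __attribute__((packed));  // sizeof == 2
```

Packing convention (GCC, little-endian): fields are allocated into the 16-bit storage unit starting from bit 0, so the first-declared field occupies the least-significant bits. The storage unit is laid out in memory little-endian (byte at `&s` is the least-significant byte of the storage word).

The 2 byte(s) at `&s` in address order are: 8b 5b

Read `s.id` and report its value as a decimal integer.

366

[0]=0x8b [1]=0x5b (little-endian) → word 0x5b8b
flags:4 @ bit 0 → (0x5b8b>>0)&0xf = 0xb
addr_hi:2 @ bit 4 → (0x5b8b>>4)&0x3 = 0x0
id:10 @ bit 6 → (0x5b8b>>6)&0x3ff = 0x16e  ←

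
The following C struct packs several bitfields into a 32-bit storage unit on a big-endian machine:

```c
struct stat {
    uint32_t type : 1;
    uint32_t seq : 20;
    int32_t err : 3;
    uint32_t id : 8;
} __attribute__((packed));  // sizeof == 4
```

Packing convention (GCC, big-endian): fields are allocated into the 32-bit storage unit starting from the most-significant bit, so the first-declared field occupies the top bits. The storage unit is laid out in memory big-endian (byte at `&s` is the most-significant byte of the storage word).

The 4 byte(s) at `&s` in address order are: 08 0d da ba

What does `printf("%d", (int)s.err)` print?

2

[0]=0x08 [1]=0x0d [2]=0xda [3]=0xba (big-endian) → word 0x080ddaba
type [31+:1] = (word>>31) & 0x1 = 0
seq [11+:20] = (word>>11) & 0xfffff = 65979
err [8+:3] = (word>>8) & 0x7 = 2  ←
id [0+:8] = (word>>0) & 0xff = 186
err signed 3b, MSB=0: value = 2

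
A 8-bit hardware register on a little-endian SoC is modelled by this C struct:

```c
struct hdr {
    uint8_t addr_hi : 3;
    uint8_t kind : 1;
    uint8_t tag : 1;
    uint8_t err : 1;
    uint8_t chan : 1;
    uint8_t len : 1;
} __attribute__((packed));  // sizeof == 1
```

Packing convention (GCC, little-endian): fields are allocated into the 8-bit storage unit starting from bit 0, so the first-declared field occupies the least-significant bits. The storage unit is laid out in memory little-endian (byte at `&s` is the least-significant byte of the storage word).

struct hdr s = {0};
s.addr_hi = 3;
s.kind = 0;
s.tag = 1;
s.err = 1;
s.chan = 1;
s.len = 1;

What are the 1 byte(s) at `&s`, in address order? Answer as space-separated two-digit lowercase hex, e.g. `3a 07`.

f3

[0+:3] addr_hi=3 & 0x7 = 0x3; word=0x03
[3+:1] kind=0 & 0x1 = 0x0; word=0x03
[4+:1] tag=1 & 0x1 = 0x1; word=0x13
[5+:1] err=1 & 0x1 = 0x1; word=0x33
[6+:1] chan=1 & 0x1 = 0x1; word=0x73
[7+:1] len=1 & 0x1 = 0x1; word=0xf3
word = 0xf3 → little-endian bytes:
  [0]=0xf3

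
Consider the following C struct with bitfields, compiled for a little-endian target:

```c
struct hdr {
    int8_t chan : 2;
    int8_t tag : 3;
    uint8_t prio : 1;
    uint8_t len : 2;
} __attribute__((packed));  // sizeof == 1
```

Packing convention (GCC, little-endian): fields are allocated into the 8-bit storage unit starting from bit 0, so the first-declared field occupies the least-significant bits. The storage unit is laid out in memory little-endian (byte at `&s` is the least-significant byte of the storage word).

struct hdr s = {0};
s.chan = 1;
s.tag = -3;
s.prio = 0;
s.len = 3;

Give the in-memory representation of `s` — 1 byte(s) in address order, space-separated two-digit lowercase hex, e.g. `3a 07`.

d5

[0+:2] chan=1 & 0x3 = 0x1; word=0x01
[2+:3] tag=-3 & 0x7 = 0x5; word=0x15
[5+:1] prio=0 & 0x1 = 0x0; word=0x15
[6+:2] len=3 & 0x3 = 0x3; word=0xd5
word = 0xd5 → little-endian bytes:
  [0]=0xd5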